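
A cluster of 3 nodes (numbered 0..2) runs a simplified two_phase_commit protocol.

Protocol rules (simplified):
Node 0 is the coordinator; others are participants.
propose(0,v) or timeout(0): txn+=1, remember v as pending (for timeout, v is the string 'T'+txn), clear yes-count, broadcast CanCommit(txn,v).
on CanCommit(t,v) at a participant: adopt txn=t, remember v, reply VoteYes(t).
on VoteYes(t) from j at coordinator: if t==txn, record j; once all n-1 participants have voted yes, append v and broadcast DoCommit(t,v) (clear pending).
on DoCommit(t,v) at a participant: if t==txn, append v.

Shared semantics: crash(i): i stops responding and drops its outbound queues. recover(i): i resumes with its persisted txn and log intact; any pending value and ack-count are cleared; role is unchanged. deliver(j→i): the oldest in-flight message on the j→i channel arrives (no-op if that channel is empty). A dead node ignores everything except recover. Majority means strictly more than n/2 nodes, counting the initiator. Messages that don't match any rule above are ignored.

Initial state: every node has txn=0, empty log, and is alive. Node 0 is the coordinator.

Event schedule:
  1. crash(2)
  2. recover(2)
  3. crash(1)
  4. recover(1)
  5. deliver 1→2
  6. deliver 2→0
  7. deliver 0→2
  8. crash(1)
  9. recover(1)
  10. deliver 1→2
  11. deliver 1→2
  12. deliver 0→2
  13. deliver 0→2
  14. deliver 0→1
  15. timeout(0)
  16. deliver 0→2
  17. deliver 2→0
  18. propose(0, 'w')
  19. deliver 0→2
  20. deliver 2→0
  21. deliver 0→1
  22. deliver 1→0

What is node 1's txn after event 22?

1

1. crash(2):  <2:✗part t0 ->
2. recover(2):  <2:part t0 ->
3. crash(1):  <1:✗part t0 ->
4. recover(1):  <1:part t0 ->
5. deliver 1→2:  nop
6. deliver 2→0:  nop
7. deliver 0→2:  nop
8. crash(1):  <1:✗part t0 ->
9. recover(1):  <1:part t0 ->
10. deliver 1→2:  nop
11. deliver 1→2:  nop
12. deliver 0→2:  nop
13. deliver 0→2:  nop
14. deliver 0→1:  nop
15. timeout(0):  <0:coor t1 ->
16. deliver 0→2:  <2:part t1 ->
17. deliver 2→0:  nop
18. propose(0,'w'):  <0:coor t2 ->
19. deliver 0→2:  <2:part t2 ->
20. deliver 2→0:  nop
21. deliver 0→1:  <1:part t1 ->
22. deliver 1→0:  nop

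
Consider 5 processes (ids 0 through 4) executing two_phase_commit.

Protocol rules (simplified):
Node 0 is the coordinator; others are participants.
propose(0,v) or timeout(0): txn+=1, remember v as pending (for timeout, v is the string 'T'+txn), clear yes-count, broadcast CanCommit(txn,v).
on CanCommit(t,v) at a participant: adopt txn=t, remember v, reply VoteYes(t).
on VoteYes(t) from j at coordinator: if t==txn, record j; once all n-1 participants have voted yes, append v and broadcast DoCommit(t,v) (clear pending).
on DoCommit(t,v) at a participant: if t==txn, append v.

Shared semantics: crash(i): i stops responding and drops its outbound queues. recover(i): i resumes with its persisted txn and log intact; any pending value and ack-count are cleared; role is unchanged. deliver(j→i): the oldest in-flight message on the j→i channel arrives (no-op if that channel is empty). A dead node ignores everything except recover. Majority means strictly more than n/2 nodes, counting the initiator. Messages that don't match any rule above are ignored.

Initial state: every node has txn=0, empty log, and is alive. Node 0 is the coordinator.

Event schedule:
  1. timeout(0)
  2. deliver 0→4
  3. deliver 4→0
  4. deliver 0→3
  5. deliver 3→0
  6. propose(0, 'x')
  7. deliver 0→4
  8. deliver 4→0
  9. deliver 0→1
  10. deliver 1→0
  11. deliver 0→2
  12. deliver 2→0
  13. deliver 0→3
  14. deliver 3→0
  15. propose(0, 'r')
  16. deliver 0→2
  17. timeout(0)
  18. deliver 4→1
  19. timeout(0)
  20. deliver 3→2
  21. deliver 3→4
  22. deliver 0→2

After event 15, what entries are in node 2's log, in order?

after 1 — timeout(0): n0:coor/t1/[-]
after 2 — deliver 0→4: n4:part/t1/[-]
after 3 — deliver 4→0: ·
after 4 — deliver 0→3: n3:part/t1/[-]
after 5 — deliver 3→0: ·
after 6 — propose(0,'x'): n0:coor/t2/[-]
after 7 — deliver 0→4: n4:part/t2/[-]
after 8 — deliver 4→0: ·
after 9 — deliver 0→1: n1:part/t1/[-]
after 10 — deliver 1→0: ·
after 11 — deliver 0→2: n2:part/t1/[-]
after 12 — deliver 2→0: ·
after 13 — deliver 0→3: n3:part/t2/[-]
after 14 — deliver 3→0: ·
after 15 — propose(0,'r'): n0:coor/t3/[-]

empty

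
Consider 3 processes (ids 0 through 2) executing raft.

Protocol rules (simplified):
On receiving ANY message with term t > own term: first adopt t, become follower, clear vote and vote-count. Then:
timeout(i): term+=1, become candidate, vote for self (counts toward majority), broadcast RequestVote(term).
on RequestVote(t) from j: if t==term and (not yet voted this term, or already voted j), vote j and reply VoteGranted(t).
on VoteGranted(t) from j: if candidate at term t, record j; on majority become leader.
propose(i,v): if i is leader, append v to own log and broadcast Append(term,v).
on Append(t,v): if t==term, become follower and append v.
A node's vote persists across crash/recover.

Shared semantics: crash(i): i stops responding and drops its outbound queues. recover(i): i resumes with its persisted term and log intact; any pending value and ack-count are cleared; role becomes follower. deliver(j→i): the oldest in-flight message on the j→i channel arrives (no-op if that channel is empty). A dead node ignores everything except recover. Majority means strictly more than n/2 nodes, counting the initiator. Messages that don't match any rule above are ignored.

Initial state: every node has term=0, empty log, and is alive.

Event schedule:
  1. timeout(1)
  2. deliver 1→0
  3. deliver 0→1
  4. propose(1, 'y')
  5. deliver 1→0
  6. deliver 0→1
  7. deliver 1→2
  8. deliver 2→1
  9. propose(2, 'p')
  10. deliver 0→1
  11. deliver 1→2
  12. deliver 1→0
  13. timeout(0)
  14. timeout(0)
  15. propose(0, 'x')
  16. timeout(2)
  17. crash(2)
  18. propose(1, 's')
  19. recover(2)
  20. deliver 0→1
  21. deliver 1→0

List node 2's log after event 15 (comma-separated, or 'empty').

y

step 1 timeout(1): 1={cand,t=1,log=-}
step 2 deliver 1→0: 0={foll,t=1,log=-}
step 3 deliver 0→1: 1={lead,t=1,log=-}
step 4 propose(1,'y'): 1={lead,t=1,log=y}
step 5 deliver 1→0: 0={foll,t=1,log=y}
step 6 deliver 0→1: —
step 7 deliver 1→2: 2={foll,t=1,log=-}
step 8 deliver 2→1: —
step 9 propose(2,'p'): —
step 10 deliver 0→1: —
step 11 deliver 1→2: 2={foll,t=1,log=y}
step 12 deliver 1→0: —
step 13 timeout(0): 0={cand,t=2,log=y}
step 14 timeout(0): 0={cand,t=3,log=y}
step 15 propose(0,'x'): —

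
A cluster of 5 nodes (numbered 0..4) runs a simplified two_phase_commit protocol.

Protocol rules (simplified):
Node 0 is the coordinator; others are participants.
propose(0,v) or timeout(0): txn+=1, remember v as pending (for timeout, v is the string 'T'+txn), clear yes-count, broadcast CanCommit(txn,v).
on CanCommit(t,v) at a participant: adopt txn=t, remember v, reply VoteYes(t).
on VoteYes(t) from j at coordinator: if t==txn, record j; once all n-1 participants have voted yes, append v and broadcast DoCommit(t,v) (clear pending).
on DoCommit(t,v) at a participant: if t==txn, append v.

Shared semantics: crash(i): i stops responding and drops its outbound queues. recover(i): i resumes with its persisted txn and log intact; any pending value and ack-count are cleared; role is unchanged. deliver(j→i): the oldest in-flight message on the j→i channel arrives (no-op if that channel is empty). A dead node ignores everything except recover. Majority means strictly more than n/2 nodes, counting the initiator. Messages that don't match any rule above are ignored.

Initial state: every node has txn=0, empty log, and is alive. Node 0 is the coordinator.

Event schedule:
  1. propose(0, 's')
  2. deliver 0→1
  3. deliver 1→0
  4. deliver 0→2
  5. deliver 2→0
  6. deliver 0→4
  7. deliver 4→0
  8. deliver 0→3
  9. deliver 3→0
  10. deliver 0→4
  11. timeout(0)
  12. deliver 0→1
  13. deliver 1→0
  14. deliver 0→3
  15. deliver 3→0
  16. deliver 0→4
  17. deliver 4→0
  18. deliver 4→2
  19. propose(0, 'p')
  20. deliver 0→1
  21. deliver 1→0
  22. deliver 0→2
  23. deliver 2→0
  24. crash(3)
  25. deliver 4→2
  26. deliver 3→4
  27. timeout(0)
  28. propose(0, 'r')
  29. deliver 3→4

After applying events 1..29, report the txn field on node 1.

2

e1 propose(0,'s'): 0[coor,t=1,-]
e2 deliver 0→1: 1[part,t=1,-]
e3 deliver 1→0: ·
e4 deliver 0→2: 2[part,t=1,-]
e5 deliver 2→0: ·
e6 deliver 0→4: 4[part,t=1,-]
e7 deliver 4→0: ·
e8 deliver 0→3: 3[part,t=1,-]
e9 deliver 3→0: 0[coor,t=1,s]
e10 deliver 0→4: 4[part,t=1,s]
e11 timeout(0): 0[coor,t=2,s]
e12 deliver 0→1: 1[part,t=1,s]
e13 deliver 1→0: ·
e14 deliver 0→3: 3[part,t=1,s]
e15 deliver 3→0: ·
e16 deliver 0→4: 4[part,t=2,s]
e17 deliver 4→0: ·
e18 deliver 4→2: ·
e19 propose(0,'p'): 0[coor,t=3,s]
e20 deliver 0→1: 1[part,t=2,s]
e21 deliver 1→0: ·
e22 deliver 0→2: 2[part,t=1,s]
e23 deliver 2→0: ·
e24 crash(3): 3[✗part,t=1,s]
e25 deliver 4→2: ·
e26 deliver 3→4: ·
e27 timeout(0): 0[coor,t=4,s]
e28 propose(0,'r'): 0[coor,t=5,s]
e29 deliver 3→4: ·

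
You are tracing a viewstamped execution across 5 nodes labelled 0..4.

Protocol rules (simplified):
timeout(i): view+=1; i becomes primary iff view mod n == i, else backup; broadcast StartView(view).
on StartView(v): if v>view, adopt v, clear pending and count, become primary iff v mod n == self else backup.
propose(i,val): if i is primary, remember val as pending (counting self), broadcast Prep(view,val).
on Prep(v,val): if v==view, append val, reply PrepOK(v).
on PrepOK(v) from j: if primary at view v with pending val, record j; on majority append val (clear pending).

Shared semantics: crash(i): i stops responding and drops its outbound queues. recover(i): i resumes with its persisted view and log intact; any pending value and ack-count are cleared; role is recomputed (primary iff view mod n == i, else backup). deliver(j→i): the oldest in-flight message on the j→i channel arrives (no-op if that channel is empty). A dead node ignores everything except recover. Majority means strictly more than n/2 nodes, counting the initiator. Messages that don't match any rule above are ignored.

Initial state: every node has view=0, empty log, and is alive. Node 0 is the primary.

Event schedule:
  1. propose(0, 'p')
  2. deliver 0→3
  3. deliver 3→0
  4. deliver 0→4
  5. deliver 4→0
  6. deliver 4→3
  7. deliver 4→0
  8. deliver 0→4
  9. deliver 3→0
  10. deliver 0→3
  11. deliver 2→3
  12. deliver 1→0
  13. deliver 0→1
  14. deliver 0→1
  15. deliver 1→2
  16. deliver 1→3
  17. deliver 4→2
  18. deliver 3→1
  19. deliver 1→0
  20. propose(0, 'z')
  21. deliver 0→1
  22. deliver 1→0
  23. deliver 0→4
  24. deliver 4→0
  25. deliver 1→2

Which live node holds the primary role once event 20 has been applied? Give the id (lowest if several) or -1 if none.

e1 propose(0,'p'): ·
e2 deliver 0→3: 3[back,v=0,p]
e3 deliver 3→0: ·
e4 deliver 0→4: 4[back,v=0,p]
e5 deliver 4→0: 0[prim,v=0,p]
e6 deliver 4→3: ·
e7 deliver 4→0: ·
e8 deliver 0→4: ·
e9 deliver 3→0: ·
e10 deliver 0→3: ·
e11 deliver 2→3: ·
e12 deliver 1→0: ·
e13 deliver 0→1: 1[back,v=0,p]
e14 deliver 0→1: ·
e15 deliver 1→2: ·
e16 deliver 1→3: ·
e17 deliver 4→2: ·
e18 deliver 3→1: ·
e19 deliver 1→0: ·
e20 propose(0,'z'): ·

0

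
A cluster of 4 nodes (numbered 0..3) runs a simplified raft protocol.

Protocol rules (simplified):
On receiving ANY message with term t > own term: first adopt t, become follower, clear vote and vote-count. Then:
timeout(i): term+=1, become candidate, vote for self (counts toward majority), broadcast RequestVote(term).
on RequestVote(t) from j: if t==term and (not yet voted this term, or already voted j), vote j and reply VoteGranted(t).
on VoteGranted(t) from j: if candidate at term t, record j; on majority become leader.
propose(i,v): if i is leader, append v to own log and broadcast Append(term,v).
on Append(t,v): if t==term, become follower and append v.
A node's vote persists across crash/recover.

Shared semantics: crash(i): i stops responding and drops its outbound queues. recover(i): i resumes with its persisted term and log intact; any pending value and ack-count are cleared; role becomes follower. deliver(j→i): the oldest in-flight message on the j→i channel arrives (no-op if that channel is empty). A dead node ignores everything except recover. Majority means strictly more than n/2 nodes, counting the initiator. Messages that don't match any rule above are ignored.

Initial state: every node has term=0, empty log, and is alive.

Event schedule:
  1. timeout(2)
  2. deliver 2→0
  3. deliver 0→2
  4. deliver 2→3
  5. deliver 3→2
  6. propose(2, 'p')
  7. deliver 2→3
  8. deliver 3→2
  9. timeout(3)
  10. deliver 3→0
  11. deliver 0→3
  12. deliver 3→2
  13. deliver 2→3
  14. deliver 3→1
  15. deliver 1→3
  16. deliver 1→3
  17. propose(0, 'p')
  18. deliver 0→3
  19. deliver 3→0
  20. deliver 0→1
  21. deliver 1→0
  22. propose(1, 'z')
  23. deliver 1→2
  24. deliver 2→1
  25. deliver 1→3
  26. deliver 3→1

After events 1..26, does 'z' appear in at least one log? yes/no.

after 1 — timeout(2): n2:cand/t1/[-]
after 2 — deliver 2→0: n0:foll/t1/[-]
after 3 — deliver 0→2: ·
after 4 — deliver 2→3: n3:foll/t1/[-]
after 5 — deliver 3→2: n2:lead/t1/[-]
after 6 — propose(2,'p'): n2:lead/t1/[p]
after 7 — deliver 2→3: n3:foll/t1/[p]
after 8 — deliver 3→2: ·
after 9 — timeout(3): n3:cand/t2/[p]
after 10 — deliver 3→0: n0:foll/t2/[-]
after 11 — deliver 0→3: ·
after 12 — deliver 3→2: n2:foll/t2/[p]
after 13 — deliver 2→3: n3:lead/t2/[p]
after 14 — deliver 3→1: n1:foll/t2/[-]
after 15 — deliver 1→3: ·
after 16 — deliver 1→3: ·
after 17 — propose(0,'p'): ·
after 18 — deliver 0→3: ·
after 19 — deliver 3→0: ·
after 20 — deliver 0→1: ·
after 21 — deliver 1→0: ·
after 22 — propose(1,'z'): ·
after 23 — deliver 1→2: ·
after 24 — deliver 2→1: ·
after 25 — deliver 1→3: ·
after 26 — deliver 3→1: ·

no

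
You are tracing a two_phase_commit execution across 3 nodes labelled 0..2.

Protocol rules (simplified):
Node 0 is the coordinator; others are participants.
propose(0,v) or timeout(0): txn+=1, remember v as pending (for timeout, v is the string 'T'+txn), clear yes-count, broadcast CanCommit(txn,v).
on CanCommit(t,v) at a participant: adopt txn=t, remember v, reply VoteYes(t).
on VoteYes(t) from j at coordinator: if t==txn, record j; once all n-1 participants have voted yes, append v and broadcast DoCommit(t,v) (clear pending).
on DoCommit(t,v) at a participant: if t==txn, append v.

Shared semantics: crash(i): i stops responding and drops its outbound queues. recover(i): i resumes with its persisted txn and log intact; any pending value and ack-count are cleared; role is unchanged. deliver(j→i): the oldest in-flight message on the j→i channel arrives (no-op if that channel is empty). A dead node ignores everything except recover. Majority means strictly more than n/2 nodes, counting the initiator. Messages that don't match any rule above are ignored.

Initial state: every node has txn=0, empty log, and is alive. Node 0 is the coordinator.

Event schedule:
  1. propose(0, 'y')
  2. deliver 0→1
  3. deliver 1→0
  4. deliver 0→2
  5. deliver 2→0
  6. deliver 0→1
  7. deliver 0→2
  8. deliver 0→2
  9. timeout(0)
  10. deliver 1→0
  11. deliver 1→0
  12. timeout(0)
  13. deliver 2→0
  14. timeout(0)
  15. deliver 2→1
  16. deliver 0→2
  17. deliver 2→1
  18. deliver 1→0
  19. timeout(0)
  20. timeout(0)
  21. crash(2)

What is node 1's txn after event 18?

1. propose(0,'y'):  <0:coor t1 ->
2. deliver 0→1:  <1:part t1 ->
3. deliver 1→0:  nop
4. deliver 0→2:  <2:part t1 ->
5. deliver 2→0:  <0:coor t1 y>
6. deliver 0→1:  <1:part t1 y>
7. deliver 0→2:  <2:part t1 y>
8. deliver 0→2:  nop
9. timeout(0):  <0:coor t2 y>
10. deliver 1→0:  nop
11. deliver 1→0:  nop
12. timeout(0):  <0:coor t3 y>
13. deliver 2→0:  nop
14. timeout(0):  <0:coor t4 y>
15. deliver 2→1:  nop
16. deliver 0→2:  <2:part t2 y>
17. deliver 2→1:  nop
18. deliver 1→0:  nop

1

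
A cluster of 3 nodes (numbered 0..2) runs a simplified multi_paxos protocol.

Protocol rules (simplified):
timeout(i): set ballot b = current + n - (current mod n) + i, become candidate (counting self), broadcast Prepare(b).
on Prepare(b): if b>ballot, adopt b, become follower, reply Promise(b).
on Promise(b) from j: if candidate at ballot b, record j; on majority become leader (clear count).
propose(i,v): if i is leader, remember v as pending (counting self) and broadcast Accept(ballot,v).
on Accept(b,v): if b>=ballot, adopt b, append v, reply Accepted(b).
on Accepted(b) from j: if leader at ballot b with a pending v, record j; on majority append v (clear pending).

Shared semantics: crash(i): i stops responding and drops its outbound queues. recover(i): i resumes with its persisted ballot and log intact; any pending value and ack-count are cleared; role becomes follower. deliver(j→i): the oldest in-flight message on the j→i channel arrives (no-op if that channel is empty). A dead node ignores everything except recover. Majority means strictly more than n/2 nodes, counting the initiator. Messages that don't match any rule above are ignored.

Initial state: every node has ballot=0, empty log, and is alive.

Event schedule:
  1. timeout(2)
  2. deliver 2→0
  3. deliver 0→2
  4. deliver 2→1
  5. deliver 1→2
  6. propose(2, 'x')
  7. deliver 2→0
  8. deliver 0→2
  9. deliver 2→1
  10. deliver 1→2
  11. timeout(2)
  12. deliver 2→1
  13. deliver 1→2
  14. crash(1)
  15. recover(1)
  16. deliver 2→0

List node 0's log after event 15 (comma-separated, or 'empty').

x

[1] timeout(2) → N2(cand b5 [-])
[2] deliver 2→0 → N0(foll b5 [-])
[3] deliver 0→2 → N2(lead b5 [-])
[4] deliver 2→1 → N1(foll b5 [-])
[5] deliver 1→2 → ∅
[6] propose(2,'x') → ∅
[7] deliver 2→0 → N0(foll b5 [x])
[8] deliver 0→2 → N2(lead b5 [x])
[9] deliver 2→1 → N1(foll b5 [x])
[10] deliver 1→2 → ∅
[11] timeout(2) → N2(cand b8 [x])
[12] deliver 2→1 → N1(foll b8 [x])
[13] deliver 1→2 → N2(lead b8 [x])
[14] crash(1) → N1(✗foll b8 [x])
[15] recover(1) → N1(foll b8 [x])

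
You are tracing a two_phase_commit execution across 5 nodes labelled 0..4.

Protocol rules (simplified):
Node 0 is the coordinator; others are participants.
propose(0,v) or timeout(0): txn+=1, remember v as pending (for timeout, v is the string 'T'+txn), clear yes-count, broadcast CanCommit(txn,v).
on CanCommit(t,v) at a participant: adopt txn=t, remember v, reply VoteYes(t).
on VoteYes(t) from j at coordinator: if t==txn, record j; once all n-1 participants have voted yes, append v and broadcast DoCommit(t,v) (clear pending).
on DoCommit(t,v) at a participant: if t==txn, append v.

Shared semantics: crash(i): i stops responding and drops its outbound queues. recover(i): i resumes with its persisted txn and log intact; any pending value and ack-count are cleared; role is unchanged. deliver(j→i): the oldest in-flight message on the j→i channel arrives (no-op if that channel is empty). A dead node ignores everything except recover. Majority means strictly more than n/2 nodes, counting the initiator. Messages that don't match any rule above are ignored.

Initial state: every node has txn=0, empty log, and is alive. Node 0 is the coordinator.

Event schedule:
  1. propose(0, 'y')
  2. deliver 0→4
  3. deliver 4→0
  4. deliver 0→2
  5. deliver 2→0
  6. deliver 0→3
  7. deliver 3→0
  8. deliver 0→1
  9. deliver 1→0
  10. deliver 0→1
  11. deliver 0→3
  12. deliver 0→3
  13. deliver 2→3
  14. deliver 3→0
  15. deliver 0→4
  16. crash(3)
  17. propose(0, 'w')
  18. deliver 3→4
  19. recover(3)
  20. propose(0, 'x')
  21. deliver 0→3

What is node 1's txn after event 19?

e1 propose(0,'y'): 0[coor,t=1,-]
e2 deliver 0→4: 4[part,t=1,-]
e3 deliver 4→0: ·
e4 deliver 0→2: 2[part,t=1,-]
e5 deliver 2→0: ·
e6 deliver 0→3: 3[part,t=1,-]
e7 deliver 3→0: ·
e8 deliver 0→1: 1[part,t=1,-]
e9 deliver 1→0: 0[coor,t=1,y]
e10 deliver 0→1: 1[part,t=1,y]
e11 deliver 0→3: 3[part,t=1,y]
e12 deliver 0→3: ·
e13 deliver 2→3: ·
e14 deliver 3→0: ·
e15 deliver 0→4: 4[part,t=1,y]
e16 crash(3): 3[✗part,t=1,y]
e17 propose(0,'w'): 0[coor,t=2,y]
e18 deliver 3→4: ·
e19 recover(3): 3[part,t=1,y]

1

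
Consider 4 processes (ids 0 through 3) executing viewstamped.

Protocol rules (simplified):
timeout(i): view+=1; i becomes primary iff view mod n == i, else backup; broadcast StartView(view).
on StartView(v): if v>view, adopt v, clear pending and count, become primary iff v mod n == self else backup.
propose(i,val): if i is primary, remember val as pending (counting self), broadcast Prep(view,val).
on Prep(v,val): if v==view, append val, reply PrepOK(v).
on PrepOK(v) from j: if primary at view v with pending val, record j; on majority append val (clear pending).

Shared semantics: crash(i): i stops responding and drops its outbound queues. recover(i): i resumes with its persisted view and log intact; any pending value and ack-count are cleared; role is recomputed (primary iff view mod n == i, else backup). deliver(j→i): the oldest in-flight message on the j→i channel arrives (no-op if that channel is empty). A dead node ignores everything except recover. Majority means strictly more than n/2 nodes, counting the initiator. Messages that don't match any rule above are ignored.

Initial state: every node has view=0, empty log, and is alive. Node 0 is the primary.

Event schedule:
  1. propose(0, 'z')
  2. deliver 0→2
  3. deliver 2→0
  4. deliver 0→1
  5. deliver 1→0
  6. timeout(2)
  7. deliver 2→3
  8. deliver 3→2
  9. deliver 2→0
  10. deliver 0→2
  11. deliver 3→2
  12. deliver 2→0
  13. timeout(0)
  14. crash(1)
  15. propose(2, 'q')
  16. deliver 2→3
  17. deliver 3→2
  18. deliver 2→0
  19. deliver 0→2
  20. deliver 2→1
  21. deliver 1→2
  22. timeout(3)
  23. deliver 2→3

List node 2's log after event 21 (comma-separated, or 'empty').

e1 propose(0,'z'): ·
e2 deliver 0→2: 2[back,v=0,z]
e3 deliver 2→0: ·
e4 deliver 0→1: 1[back,v=0,z]
e5 deliver 1→0: 0[prim,v=0,z]
e6 timeout(2): 2[back,v=1,z]
e7 deliver 2→3: 3[back,v=1,-]
e8 deliver 3→2: ·
e9 deliver 2→0: 0[back,v=1,z]
e10 deliver 0→2: ·
e11 deliver 3→2: ·
e12 deliver 2→0: ·
e13 timeout(0): 0[back,v=2,z]
e14 crash(1): 1[✗back,v=0,z]
e15 propose(2,'q'): ·
e16 deliver 2→3: ·
e17 deliver 3→2: ·
e18 deliver 2→0: ·
e19 deliver 0→2: 2[prim,v=2,z]
e20 deliver 2→1: ·
e21 deliver 1→2: ·

z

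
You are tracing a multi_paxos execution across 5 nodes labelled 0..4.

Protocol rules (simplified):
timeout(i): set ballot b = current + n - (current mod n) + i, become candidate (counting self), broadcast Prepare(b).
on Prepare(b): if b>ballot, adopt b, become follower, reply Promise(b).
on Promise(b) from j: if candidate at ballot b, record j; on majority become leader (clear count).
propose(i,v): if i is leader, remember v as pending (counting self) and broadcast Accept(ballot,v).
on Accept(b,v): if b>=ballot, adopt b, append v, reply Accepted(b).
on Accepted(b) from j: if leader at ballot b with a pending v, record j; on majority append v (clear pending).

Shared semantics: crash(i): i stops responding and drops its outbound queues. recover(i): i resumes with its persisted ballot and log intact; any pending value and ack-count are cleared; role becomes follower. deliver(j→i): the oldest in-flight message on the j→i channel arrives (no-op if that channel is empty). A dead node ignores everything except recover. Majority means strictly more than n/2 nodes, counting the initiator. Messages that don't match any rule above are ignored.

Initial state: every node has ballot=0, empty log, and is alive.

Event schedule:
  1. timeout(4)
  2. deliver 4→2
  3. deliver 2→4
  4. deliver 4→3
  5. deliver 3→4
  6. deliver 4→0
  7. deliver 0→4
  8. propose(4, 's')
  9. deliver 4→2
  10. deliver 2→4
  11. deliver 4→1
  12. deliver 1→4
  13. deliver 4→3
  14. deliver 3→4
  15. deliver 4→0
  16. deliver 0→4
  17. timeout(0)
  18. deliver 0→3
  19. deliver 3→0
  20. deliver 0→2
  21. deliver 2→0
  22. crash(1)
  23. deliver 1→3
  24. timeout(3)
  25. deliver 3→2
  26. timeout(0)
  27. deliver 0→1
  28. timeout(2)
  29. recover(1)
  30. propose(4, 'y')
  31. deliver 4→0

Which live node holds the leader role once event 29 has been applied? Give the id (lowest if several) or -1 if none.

[1] timeout(4) → N4(cand b9 [-])
[2] deliver 4→2 → N2(foll b9 [-])
[3] deliver 2→4 → ∅
[4] deliver 4→3 → N3(foll b9 [-])
[5] deliver 3→4 → N4(lead b9 [-])
[6] deliver 4→0 → N0(foll b9 [-])
[7] deliver 0→4 → ∅
[8] propose(4,'s') → ∅
[9] deliver 4→2 → N2(foll b9 [s])
[10] deliver 2→4 → ∅
[11] deliver 4→1 → N1(foll b9 [-])
[12] deliver 1→4 → ∅
[13] deliver 4→3 → N3(foll b9 [s])
[14] deliver 3→4 → N4(lead b9 [s])
[15] deliver 4→0 → N0(foll b9 [s])
[16] deliver 0→4 → ∅
[17] timeout(0) → N0(cand b10 [s])
[18] deliver 0→3 → N3(foll b10 [s])
[19] deliver 3→0 → ∅
[20] deliver 0→2 → N2(foll b10 [s])
[21] deliver 2→0 → N0(lead b10 [s])
[22] crash(1) → N1(✗foll b9 [-])
[23] deliver 1→3 → ∅
[24] timeout(3) → N3(cand b18 [s])
[25] deliver 3→2 → N2(foll b18 [s])
[26] timeout(0) → N0(cand b15 [s])
[27] deliver 0→1 → ∅
[28] timeout(2) → N2(cand b22 [s])
[29] recover(1) → N1(foll b9 [-])

4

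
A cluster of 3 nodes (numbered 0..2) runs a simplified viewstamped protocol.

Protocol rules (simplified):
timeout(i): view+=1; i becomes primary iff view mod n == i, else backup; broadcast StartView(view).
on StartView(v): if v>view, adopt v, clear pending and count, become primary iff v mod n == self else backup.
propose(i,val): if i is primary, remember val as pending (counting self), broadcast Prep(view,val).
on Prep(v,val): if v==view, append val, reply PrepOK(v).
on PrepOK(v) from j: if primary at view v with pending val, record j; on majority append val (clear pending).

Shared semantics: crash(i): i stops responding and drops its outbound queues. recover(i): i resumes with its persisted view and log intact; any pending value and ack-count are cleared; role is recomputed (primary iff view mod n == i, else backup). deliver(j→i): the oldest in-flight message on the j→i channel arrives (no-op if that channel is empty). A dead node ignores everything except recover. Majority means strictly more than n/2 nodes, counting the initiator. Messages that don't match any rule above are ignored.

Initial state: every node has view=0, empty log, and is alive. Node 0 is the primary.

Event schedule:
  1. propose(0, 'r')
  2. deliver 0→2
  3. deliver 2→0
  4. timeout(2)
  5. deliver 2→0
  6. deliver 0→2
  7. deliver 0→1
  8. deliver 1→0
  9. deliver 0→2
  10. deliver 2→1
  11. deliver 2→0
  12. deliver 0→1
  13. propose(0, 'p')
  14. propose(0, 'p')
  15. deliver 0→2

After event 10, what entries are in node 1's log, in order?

r

1. propose(0,'r'):  nop
2. deliver 0→2:  <2:back v0 r>
3. deliver 2→0:  <0:prim v0 r>
4. timeout(2):  <2:back v1 r>
5. deliver 2→0:  <0:back v1 r>
6. deliver 0→2:  nop
7. deliver 0→1:  <1:back v0 r>
8. deliver 1→0:  nop
9. deliver 0→2:  nop
10. deliver 2→1:  <1:prim v1 r>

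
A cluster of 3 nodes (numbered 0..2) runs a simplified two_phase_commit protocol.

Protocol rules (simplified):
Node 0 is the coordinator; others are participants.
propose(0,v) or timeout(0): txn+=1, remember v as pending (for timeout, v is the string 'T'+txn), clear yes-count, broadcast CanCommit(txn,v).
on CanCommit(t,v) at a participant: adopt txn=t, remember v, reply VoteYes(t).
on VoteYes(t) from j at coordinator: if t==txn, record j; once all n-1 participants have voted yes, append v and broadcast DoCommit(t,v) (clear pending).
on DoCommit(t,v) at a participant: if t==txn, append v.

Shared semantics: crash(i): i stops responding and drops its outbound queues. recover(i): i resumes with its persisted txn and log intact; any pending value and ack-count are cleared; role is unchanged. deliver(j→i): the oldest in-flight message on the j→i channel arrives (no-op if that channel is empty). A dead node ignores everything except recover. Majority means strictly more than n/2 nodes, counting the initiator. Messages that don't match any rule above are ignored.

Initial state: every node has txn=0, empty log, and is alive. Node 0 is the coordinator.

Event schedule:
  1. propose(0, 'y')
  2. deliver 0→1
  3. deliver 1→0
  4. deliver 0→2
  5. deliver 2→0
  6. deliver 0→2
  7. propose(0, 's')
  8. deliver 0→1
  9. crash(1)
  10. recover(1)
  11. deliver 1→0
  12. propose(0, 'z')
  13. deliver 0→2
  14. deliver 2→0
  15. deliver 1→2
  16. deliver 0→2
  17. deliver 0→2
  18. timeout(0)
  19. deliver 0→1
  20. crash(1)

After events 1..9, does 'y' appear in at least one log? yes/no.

after 1 — propose(0,'y'): n0:coor/t1/[-]
after 2 — deliver 0→1: n1:part/t1/[-]
after 3 — deliver 1→0: ·
after 4 — deliver 0→2: n2:part/t1/[-]
after 5 — deliver 2→0: n0:coor/t1/[y]
after 6 — deliver 0→2: n2:part/t1/[y]
after 7 — propose(0,'s'): n0:coor/t2/[y]
after 8 — deliver 0→1: n1:part/t1/[y]
after 9 — crash(1): n1:✗part/t1/[y]

yes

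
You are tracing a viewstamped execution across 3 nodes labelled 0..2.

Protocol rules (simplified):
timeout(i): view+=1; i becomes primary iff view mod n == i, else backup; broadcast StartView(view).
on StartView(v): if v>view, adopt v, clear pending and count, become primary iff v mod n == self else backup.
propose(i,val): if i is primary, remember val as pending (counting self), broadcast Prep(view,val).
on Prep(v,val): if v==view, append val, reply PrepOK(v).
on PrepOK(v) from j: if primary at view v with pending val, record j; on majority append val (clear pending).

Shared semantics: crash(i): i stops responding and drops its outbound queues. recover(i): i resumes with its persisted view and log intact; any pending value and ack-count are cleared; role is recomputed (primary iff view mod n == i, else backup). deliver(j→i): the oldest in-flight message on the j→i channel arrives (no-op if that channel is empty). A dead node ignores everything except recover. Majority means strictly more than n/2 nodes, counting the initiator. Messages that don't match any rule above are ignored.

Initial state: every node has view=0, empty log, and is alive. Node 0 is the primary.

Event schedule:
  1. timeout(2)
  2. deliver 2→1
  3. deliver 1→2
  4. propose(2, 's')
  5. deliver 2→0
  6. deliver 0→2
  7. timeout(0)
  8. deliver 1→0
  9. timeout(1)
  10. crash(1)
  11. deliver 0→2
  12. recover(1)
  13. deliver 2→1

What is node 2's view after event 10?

[1] timeout(2) → N2(back v1 [-])
[2] deliver 2→1 → N1(prim v1 [-])
[3] deliver 1→2 → ∅
[4] propose(2,'s') → ∅
[5] deliver 2→0 → N0(back v1 [-])
[6] deliver 0→2 → ∅
[7] timeout(0) → N0(back v2 [-])
[8] deliver 1→0 → ∅
[9] timeout(1) → N1(back v2 [-])
[10] crash(1) → N1(✗back v2 [-])

1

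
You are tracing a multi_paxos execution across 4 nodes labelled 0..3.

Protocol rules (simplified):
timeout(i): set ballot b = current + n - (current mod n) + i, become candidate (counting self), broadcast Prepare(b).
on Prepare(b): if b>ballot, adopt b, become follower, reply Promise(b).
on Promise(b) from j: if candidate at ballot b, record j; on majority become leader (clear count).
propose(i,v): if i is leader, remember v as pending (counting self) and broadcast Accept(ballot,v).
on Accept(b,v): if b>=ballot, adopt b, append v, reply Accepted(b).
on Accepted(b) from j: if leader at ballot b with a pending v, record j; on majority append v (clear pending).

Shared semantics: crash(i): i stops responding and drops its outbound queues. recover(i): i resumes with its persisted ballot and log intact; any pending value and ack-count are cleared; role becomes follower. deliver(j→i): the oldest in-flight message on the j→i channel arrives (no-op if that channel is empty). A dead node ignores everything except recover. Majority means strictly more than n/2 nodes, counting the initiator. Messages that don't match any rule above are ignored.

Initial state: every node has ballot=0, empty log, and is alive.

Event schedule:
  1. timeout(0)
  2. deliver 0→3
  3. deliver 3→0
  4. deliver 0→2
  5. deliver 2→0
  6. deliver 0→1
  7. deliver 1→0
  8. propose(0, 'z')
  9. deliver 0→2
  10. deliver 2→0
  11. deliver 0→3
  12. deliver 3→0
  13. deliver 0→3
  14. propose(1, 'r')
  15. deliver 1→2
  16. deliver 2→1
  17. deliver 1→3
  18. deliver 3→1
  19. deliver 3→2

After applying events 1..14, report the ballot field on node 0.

e1 timeout(0): 0[cand,b=4,-]
e2 deliver 0→3: 3[foll,b=4,-]
e3 deliver 3→0: ·
e4 deliver 0→2: 2[foll,b=4,-]
e5 deliver 2→0: 0[lead,b=4,-]
e6 deliver 0→1: 1[foll,b=4,-]
e7 deliver 1→0: ·
e8 propose(0,'z'): ·
e9 deliver 0→2: 2[foll,b=4,z]
e10 deliver 2→0: ·
e11 deliver 0→3: 3[foll,b=4,z]
e12 deliver 3→0: 0[lead,b=4,z]
e13 deliver 0→3: ·
e14 propose(1,'r'): ·

4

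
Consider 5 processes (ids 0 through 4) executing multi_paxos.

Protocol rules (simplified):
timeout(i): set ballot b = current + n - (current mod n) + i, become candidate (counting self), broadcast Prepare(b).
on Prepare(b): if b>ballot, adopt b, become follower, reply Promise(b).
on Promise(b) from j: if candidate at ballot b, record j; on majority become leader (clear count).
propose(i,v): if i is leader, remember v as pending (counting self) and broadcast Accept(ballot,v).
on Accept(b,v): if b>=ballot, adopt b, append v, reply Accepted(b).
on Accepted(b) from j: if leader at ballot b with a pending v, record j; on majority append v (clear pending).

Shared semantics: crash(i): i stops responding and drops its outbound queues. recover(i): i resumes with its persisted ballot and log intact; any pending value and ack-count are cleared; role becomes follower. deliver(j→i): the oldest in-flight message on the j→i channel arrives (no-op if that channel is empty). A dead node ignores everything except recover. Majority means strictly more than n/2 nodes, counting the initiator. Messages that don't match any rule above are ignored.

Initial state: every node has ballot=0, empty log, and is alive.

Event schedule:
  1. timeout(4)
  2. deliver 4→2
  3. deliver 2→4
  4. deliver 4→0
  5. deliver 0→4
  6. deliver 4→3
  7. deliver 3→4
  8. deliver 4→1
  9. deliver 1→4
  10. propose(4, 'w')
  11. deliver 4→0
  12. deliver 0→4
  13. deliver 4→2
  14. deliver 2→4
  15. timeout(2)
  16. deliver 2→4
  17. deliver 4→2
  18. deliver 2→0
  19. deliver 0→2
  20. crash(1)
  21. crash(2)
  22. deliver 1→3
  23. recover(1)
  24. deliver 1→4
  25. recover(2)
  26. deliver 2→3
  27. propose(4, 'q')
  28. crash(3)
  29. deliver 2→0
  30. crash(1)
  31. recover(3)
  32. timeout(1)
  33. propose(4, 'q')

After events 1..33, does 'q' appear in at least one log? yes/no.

no

step 1 timeout(4): 4={cand,b=9,log=-}
step 2 deliver 4→2: 2={foll,b=9,log=-}
step 3 deliver 2→4: —
step 4 deliver 4→0: 0={foll,b=9,log=-}
step 5 deliver 0→4: 4={lead,b=9,log=-}
step 6 deliver 4→3: 3={foll,b=9,log=-}
step 7 deliver 3→4: —
step 8 deliver 4→1: 1={foll,b=9,log=-}
step 9 deliver 1→4: —
step 10 propose(4,'w'): —
step 11 deliver 4→0: 0={foll,b=9,log=w}
step 12 deliver 0→4: —
step 13 deliver 4→2: 2={foll,b=9,log=w}
step 14 deliver 2→4: 4={lead,b=9,log=w}
step 15 timeout(2): 2={cand,b=12,log=w}
step 16 deliver 2→4: 4={foll,b=12,log=w}
step 17 deliver 4→2: —
step 18 deliver 2→0: 0={foll,b=12,log=w}
step 19 deliver 0→2: 2={lead,b=12,log=w}
step 20 crash(1): 1={✗foll,b=9,log=-}
step 21 crash(2): 2={✗lead,b=12,log=w}
step 22 deliver 1→3: —
step 23 recover(1): 1={foll,b=9,log=-}
step 24 deliver 1→4: —
step 25 recover(2): 2={foll,b=12,log=w}
step 26 deliver 2→3: —
step 27 propose(4,'q'): —
step 28 crash(3): 3={✗foll,b=9,log=-}
step 29 deliver 2→0: —
step 30 crash(1): 1={✗foll,b=9,log=-}
step 31 recover(3): 3={foll,b=9,log=-}
step 32 timeout(1): —
step 33 propose(4,'q'): —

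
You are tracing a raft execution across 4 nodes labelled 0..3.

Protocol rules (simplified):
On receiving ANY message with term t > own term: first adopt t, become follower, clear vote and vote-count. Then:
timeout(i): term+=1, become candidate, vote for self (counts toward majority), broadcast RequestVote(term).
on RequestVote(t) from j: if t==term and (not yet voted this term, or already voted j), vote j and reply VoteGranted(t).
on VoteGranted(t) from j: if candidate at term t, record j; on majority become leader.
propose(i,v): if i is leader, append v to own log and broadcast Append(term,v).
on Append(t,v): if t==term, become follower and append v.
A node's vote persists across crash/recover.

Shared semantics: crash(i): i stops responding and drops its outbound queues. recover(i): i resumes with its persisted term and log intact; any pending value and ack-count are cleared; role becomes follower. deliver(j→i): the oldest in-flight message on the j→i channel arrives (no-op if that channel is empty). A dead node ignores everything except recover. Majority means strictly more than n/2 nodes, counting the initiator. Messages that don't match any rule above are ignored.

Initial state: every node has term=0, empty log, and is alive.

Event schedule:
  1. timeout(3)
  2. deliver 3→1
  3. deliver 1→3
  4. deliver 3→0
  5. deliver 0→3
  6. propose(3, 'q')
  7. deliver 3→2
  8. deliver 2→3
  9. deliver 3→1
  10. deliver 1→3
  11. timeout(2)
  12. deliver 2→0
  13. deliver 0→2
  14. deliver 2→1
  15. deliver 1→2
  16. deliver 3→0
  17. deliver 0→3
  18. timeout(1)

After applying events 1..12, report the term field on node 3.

after 1 — timeout(3): n3:cand/t1/[-]
after 2 — deliver 3→1: n1:foll/t1/[-]
after 3 — deliver 1→3: ·
after 4 — deliver 3→0: n0:foll/t1/[-]
after 5 — deliver 0→3: n3:lead/t1/[-]
after 6 — propose(3,'q'): n3:lead/t1/[q]
after 7 — deliver 3→2: n2:foll/t1/[-]
after 8 — deliver 2→3: ·
after 9 — deliver 3→1: n1:foll/t1/[q]
after 10 — deliver 1→3: ·
after 11 — timeout(2): n2:cand/t2/[-]
after 12 — deliver 2→0: n0:foll/t2/[-]

1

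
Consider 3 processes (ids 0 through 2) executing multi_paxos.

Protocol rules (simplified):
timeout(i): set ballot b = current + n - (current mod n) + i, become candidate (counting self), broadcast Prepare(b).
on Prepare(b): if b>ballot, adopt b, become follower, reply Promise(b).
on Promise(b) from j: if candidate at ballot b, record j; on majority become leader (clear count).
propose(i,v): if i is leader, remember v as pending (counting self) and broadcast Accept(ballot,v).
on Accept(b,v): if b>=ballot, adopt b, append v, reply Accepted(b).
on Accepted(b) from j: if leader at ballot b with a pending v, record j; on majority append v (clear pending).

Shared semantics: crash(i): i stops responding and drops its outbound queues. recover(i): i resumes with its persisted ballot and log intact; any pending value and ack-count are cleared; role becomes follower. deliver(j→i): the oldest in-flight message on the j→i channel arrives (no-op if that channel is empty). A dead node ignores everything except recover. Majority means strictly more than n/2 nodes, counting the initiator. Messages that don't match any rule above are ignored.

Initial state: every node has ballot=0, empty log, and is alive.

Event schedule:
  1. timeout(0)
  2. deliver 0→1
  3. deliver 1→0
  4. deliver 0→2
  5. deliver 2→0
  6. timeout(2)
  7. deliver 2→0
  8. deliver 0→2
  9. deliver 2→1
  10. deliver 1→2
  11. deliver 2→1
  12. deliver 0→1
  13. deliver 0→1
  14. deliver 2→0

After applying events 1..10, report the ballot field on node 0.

after 1 — timeout(0): n0:cand/b3/[-]
after 2 — deliver 0→1: n1:foll/b3/[-]
after 3 — deliver 1→0: n0:lead/b3/[-]
after 4 — deliver 0→2: n2:foll/b3/[-]
after 5 — deliver 2→0: ·
after 6 — timeout(2): n2:cand/b8/[-]
after 7 — deliver 2→0: n0:foll/b8/[-]
after 8 — deliver 0→2: n2:lead/b8/[-]
after 9 — deliver 2→1: n1:foll/b8/[-]
after 10 — deliver 1→2: ·

8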